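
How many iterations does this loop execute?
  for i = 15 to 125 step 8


The loop variable i takes values starting at 15 and increments by 8 each iteration.
Sequence: i = 15, 23, 31, 39, 47, 55, 63, 71, 79, ...
The upper bound 125 is inclusive, so the count is floor((last - first) / step) + 1:
floor((125 - 15) / 8) + 1 = floor(110/8) + 1 = 13 + 1 = 14


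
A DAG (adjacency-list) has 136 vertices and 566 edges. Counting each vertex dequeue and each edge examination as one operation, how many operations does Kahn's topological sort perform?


V = 136 (vertex processing)
E = 566 (edge processing)
V + E = 136 + 566 = 702


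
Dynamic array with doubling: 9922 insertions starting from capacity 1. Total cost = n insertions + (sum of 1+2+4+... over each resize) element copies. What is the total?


n = 9922
Insertion costs: 9922
Resizes copy 1, 2, 4, ... up to the largest power of 2 that is <= n-1 = 9921, i.e. 8192.
Copy costs = 1 + 2 + 4 + 8 + 16 + 32 + 64 + 128 + 256 + 512 + 1024 + 2048 + 4096 + 8192 = 16383
Total = 9922 + 16383 = 26305


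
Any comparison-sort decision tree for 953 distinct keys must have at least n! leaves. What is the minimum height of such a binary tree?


A binary decision tree of height h has at most 2^h leaves and needs at least n! of them, so h >= ceil(log2(n!)).
953! is far too large to multiply out, so use Stirling's series:
  ln(n!) ~ n ln n - n + (1/2) ln(2 pi n) + 1/(12n)  (error below 1/(360 n^3), negligible here)
  ln(953) = 6.8596149
  n ln n = 953 * 6.8596149 = 6537.2130
  (1/2) ln(2 pi * 953) = (1/2) ln(5987.8756) = 4.3487
  1/(12*953) = 0.0001
  ln(953!) ~ 6537.2130 - 953 + 4.3487 + 0.0001 = 5588.5618
Convert to base 2: log2(953!) = 5588.5618 / ln 2 = 5588.5618 / 0.69314718 = 8062.5904
ceil(8062.5904) = 8063


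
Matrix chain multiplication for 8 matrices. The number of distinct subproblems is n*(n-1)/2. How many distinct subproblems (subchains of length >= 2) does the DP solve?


Subproblems are indexed by (i, j) where i < j.
Number of such pairs = n*(n-1)/2
= 8 * 7 / 2
= 28


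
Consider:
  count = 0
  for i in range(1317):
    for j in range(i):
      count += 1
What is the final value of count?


For each i, the inner loop runs i times:
  i=0: inner runs 0 times
  i=1: inner runs 1 time
  i=2: inner runs 2 times
  i=3: inner runs 3 times
  i=4: inner runs 4 times
  i=5: inner runs 5 times
  i=6: inner runs 6 times
  i=7: inner runs 7 times
  ...
Total = 0 + 1 + 2 + ... + 1316 = 1317*(1317-1)/2 = 866586


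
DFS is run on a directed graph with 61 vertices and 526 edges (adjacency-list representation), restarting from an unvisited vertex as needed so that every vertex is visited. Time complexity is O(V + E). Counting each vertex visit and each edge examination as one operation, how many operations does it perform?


A full DFS traversal processes each vertex exactly once (push/pop on stack).
Each directed edge is examined once.
V = 61, E = 526
V + E = 587


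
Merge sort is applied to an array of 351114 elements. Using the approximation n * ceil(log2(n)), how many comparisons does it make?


Merge sort divides the array into halves recursively.
Number of levels = ceil(log2(351114)) = 19
At each level, approximately n = 351114 comparisons are needed for merging.
Total comparisons ~ n * ceil(log2(n)) = 351114 * 19 = 6671166


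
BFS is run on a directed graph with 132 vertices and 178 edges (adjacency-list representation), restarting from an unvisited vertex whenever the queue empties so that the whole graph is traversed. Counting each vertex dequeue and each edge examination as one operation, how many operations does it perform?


A full BFS traversal dequeues each vertex exactly once and examines each directed edge exactly once.
V = 132 (vertex processing cost)
E = 178 (edge examination cost)
Total operations proportional to V + E = 132 + 178 = 310


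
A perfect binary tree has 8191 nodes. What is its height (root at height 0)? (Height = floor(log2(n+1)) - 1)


For a perfect binary tree of height h: n = 2^(h+1) - 1, so h = log2(n+1) - 1.
  n + 1 = 8192 = 2^13
  log2(8192) = 13
  height = 13 - 1 = 12


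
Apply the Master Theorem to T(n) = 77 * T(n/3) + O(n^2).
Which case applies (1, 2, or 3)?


The Master Theorem: T(n) = a*T(n/b) + O(n^c)
  a = 77, b = 3, c = 2
log_b(a) = log_3(77) ~ 3.954
Compare b^c with a: 3^2 = 9 < 77, so c < log_b(a).
Since c < log_b(a), Case 1 applies.
T(n) = O(n^(log_3 77)) ~ O(n^3.954)
Master Theorem case = 1


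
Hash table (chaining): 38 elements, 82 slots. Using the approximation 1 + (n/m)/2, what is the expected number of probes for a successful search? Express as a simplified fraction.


Computing expected probes:
alpha = 38/82
= 1 + alpha/2
= 1 + 38/(2*82)
= (2*82 + 38) / (2*82)
= 202/164 = 101/82


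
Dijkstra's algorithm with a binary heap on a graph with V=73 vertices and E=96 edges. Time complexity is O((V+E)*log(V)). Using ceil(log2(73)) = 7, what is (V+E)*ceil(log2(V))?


Dijkstra with a binary heap: each vertex is extracted once, each edge may relax once.
Each heap operation costs O(log V).
V + E = 73 + 96 = 169
ceil(log2(73)) = 7 (since 2^6 = 64 < 73 <= 128 = 2^7)
Total heap work = (V+E) * ceil(log2(V)) = 169 * 7 = 1183


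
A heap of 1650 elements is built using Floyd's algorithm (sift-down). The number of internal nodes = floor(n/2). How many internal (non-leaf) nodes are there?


Leaf nodes occupy roughly half the array.
Sift-down is called for each internal node, starting from the last one.
Internal nodes = floor(n/2) = floor(1650/2) = 825


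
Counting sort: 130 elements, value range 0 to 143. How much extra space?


n = 130 (output array)
k = 144 (count array for 144 distinct values)
Extra space = 130 + 144 = 274


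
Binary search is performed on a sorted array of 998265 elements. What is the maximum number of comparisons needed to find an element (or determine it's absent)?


Binary search halves the search space each comparison:
  Step 1: search space = 998265 -> 499132
  Step 2: search space = 499132 -> 249566
  Step 3: search space = 249566 -> 124783
  Step 4: search space = 124783 -> 62391
  Step 5: search space = 62391 -> 31195
  Step 6: search space = 31195 -> 15597
  Step 7: search space = 15597 -> 7798
  Step 8: search space = 7798 -> 3899
  Step 9: search space = 3899 -> 1949
  Step 10: search space = 1949 -> 974
  Step 11: search space = 974 -> 487
  Step 12: search space = 487 -> 243
  Step 13: search space = 243 -> 121
  Step 14: search space = 121 -> 60
  Step 15: search space = 60 -> 30
  Step 16: search space = 30 -> 15
  Step 17: search space = 15 -> 7
  Step 18: search space = 7 -> 3
  Step 19: search space = 3 -> 1
  Step 20: search space = 1 (final check)
Maximum comparisons = floor(log2(998265)) + 1 = 19 + 1 = 20


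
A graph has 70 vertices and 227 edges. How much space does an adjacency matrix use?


Adjacency matrix: V x V grid of entries
Space = V^2 = 70^2 = 70 * 70 = 4900


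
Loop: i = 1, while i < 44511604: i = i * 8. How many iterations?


i multiplies by 8 each step:
i = 1 -> 8 -> 64 -> 512 -> 4096 -> 32768 -> 262144 -> 2097152 -> 16777216 -> 134217728 (stop)
Iterations = ceil(log_8(44511604)) = 9


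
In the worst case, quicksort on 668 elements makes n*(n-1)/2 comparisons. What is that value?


Sum of comparisons per partition:
667 + 666 + ... + 1 + 0
= 668 * (668 - 1) / 2
= 668 * 667 / 2
= 222778


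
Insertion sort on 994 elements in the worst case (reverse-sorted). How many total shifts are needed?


In the worst case (reverse-sorted), each element shifts past all previous:
  Element 1: 1 shifts
  Element 2: 2 shifts
  Element 3: 3 shifts
  Element 4: 4 shifts
  Element 5: 5 shifts
  ...
  Element 993: 993 shifts
Total = 1 + 2 + ... + 993
= 994*(994-1)/2 = 493521


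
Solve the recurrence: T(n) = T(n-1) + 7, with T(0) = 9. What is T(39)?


Unrolling the recurrence:
T(39) = T(38) + 7
       = T(37) + 7 + 7
       = T(36) + 7*3
       ...
       = T(0) + 7*39
       = 9 + 273 = 282


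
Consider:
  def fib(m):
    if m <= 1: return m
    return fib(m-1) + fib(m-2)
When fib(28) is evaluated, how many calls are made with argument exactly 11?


Let N(m) = number of times fib(m) is called while evaluating fib(28).
N(28) = 1 (the initial call).
N(27) = 1 (only fib(28) calls it).
For 1 <= m <= 26: fib(m) is called by fib(m+1) and fib(m+2), so
  N(m) = N(m+1) + N(m+2).
fib(0) is called only by fib(2), so N(0) = N(2).
Walk down from m=28:
  N(28)=1, N(27)=1, N(26)=2, N(25)=3, N(24)=5, N(23)=8, N(22)=13, N(21)=21, N(20)=34, N(19)=55, N(18)=89, N(17)=144, N(16)=233, N(15)=377, N(14)=610, N(13)=987, N(12)=1597, N(11)=2584
N(11) = 2584


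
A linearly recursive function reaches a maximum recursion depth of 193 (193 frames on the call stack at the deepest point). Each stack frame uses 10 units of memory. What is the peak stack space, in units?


Maximum recursion depth = 193 frames
Memory per frame = 10 units
Total stack space = depth * frame_size
= 193 * 10 = 1930


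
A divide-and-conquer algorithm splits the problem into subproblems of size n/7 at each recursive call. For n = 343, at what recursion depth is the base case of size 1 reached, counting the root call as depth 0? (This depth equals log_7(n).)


At each depth, the problem size is divided by 7:
  Depth 0: problem size = 343
  Depth 1: problem size = 49
  Depth 2: problem size = 7
  Depth 3: problem size = 1 (base case)
The base case is reached at depth log_7(343) = 3 (the tree has 4 levels counting depth 0, but the depth asked for is 3).
Recursion depth = 3


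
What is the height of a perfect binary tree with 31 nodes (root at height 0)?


A perfect binary tree with 31 nodes:
  31 = 2^5 - 1
  Levels: 0, 1, ..., 4
  Height = 4


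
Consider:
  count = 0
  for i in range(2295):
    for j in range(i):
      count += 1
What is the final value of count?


For each i, the inner loop runs i times:
  i=0: inner runs 0 times
  i=1: inner runs 1 time
  i=2: inner runs 2 times
  i=3: inner runs 3 times
  i=4: inner runs 4 times
  i=5: inner runs 5 times
  i=6: inner runs 6 times
  i=7: inner runs 7 times
  ...
Total = 0 + 1 + 2 + ... + 2294 = 2295*(2295-1)/2 = 2632365


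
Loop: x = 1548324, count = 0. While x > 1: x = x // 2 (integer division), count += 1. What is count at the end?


The variable x halves each step:
x = 1548324 -> 774162 -> 387081 -> 193540 -> 96770 -> 48385 -> 24192 -> 12096 -> 6048 -> 3024 -> 1512 -> 756 -> 378 -> 189 -> 94 -> 47 -> 23 -> 11 -> 5 -> 2 -> 1
Number of halvings = floor(log2(1548324)) = 20


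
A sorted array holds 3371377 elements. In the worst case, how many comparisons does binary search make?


Halving sequence: 3371377 -> 1685688 -> 842844 -> 421422 -> 210711 -> 105355 -> 52677 -> 26338 -> 13169 -> 6584 -> 3292 -> 1646 -> 823 -> 411 -> 205 -> 102 -> 51 -> 25 -> 12 -> 6 -> 3 -> 1
Number of halvings = 21
Max comparisons = 21 + 1 = 22


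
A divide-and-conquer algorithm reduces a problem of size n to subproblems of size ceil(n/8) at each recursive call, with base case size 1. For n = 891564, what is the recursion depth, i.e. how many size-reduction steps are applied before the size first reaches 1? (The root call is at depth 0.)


Each step divides the size by 8 (rounding up); after k steps the size is ceil(n/8^k), which equals 1 exactly when 8^k >= n.
So the depth is the smallest k with 8^k >= 891564, i.e. ceil(log_8(891564)).
8^6 = 262144 < 891564 <= 2097152 = 8^7
Recursion depth = 7


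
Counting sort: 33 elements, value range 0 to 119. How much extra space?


n = 33 (output array)
k = 120 (count array for 120 distinct values)
Extra space = 33 + 120 = 153


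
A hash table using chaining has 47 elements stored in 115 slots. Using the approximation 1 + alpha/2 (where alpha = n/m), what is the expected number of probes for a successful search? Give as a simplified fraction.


Load factor alpha = n/m = 47/115
Expected probes = 1 + alpha/2 = 1 + 47/(2*115)
= 1 + 47/230
= 230/230 + 47/230
= 277/230


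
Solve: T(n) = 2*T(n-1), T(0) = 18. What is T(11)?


Unrolling:
T(11) = 2*T(10) = 2^2*T(9) = ... = 2^11*T(0)
= 2^11 * 18
= 2048 * 18 = 36864


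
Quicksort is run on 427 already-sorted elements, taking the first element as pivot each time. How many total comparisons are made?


Sum of comparisons per partition:
426 + 425 + ... + 1 + 0
= 427 * (427 - 1) / 2
= 427 * 426 / 2
= 90951


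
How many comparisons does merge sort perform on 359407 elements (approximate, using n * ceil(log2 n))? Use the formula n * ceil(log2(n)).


Recursion depth: ceil(log2(359407)) = 19
Each recursion level merges n = 359407 elements
Total = 359407 * 19 = 6828733


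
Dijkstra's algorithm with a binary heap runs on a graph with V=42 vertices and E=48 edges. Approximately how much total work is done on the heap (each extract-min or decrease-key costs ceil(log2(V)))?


Dijkstra with a binary heap: each vertex is extracted once, each edge may relax once.
Each heap operation costs O(log V).
V + E = 42 + 48 = 90
ceil(log2(42)) = 6 (since 2^5 = 32 < 42 <= 64 = 2^6)
Total heap work = (V+E) * ceil(log2(V)) = 90 * 6 = 540


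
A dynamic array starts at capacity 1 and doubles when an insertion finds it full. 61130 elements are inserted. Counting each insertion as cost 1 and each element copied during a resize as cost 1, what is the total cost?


n = 61130
Insertion costs: 61130
Resizes copy 1, 2, 4, ... up to the largest power of 2 that is <= n-1 = 61129, i.e. 32768.
Copy costs = 1 + 2 + 4 + 8 + 16 + 32 + 64 + 128 + 256 + 512 + 1024 + 2048 + 4096 + 8192 + 16384 + 32768 = 65535
Total = 61130 + 65535 = 126665


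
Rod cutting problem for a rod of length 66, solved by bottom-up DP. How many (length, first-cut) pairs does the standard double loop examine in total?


For each subproblem length i = 1..66, the inner loop considers i possible first cuts.
Total = 1 + 2 + ... + 66
= 66*(66+1)/2
= 66*67/2 = 2211


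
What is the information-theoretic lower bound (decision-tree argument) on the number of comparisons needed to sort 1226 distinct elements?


A binary decision tree of height h has at most 2^h leaves and needs at least n! of them, so h >= ceil(log2(n!)).
1226! is far too large to multiply out, so use Stirling's series:
  ln(n!) ~ n ln n - n + (1/2) ln(2 pi n) + 1/(12n)  (error below 1/(360 n^3), negligible here)
  ln(1226) = 7.1115121
  n ln n = 1226 * 7.1115121 = 8718.7138
  (1/2) ln(2 pi * 1226) = (1/2) ln(7703.1852) = 4.4747
  1/(12*1226) = 0.0001
  ln(1226!) ~ 8718.7138 - 1226 + 4.4747 + 0.0001 = 7497.1886
Convert to base 2: log2(1226!) = 7497.1886 / ln 2 = 7497.1886 / 0.69314718 = 10816.1568
ceil(10816.1568) = 10817


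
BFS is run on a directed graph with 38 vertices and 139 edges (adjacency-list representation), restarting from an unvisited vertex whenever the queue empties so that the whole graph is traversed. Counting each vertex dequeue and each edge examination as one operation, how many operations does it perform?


A full BFS traversal dequeues each vertex exactly once and examines each directed edge exactly once.
V = 38 (vertex processing cost)
E = 139 (edge examination cost)
Total operations proportional to V + E = 38 + 139 = 177


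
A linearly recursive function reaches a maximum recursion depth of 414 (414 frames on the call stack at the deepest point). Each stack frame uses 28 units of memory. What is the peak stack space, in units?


Maximum recursion depth = 414 frames
Memory per frame = 28 units
Total stack space = depth * frame_size
= 414 * 28 = 11592


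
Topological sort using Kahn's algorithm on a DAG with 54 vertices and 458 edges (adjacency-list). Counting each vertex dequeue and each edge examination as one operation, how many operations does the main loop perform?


Kahn's algorithm:
  1. Compute in-degrees: O(V + E)
  2. Process queue: each vertex dequeued once (O(V))
     each edge examined once (O(E))
Total = V + E = 54 + 458 = 512


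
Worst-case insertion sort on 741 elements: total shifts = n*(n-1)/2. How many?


Sum of shifts = 1 + 2 + 3 + ... + 740
= 741 * 740 / 2
= 548340 / 2
= 274170


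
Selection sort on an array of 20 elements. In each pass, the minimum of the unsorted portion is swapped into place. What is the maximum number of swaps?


Selection sort performs one swap per pass:
  Pass 1: find min in positions 0 to 19, swap with position 0
  Pass 2: find min in positions 1 to 19, swap with position 1
  Pass 3: find min in positions 2 to 19, swap with position 2
  Pass 4: find min in positions 3 to 19, swap with position 3
  Pass 5: find min in positions 4 to 19, swap with position 4
  ... (14 more passes)
Total passes (and swaps) = n - 1 = 20 - 1 = 19


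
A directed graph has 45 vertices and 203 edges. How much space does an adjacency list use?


Adjacency list: one list head per vertex + one entry per edge
Vertex heads: 45
Edge entries: 203
Total = 45 + 203 = 248


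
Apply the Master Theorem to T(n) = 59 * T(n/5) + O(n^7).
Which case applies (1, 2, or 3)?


The Master Theorem: T(n) = a*T(n/b) + O(n^c)
  a = 59, b = 5, c = 7
log_b(a) = log_5(59) ~ 2.534
Compare b^c with a: 5^7 = 78125 > 59, so c > log_b(a).
Since c > log_b(a), Case 3 applies.
T(n) = O(n^7)
Master Theorem case = 3


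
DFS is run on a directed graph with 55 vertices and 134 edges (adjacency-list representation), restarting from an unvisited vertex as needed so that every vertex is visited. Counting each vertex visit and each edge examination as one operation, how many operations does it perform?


A full DFS traversal processes each vertex exactly once (push/pop on stack).
Each directed edge is examined once.
V = 55, E = 134
V + E = 189


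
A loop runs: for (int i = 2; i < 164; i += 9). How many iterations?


Loop starts at i = 2, increments by 9, stops when i >= 164.
Number of iterations = ceil((164 - 2) / 9)
= ceil(162 / 9)
= 18


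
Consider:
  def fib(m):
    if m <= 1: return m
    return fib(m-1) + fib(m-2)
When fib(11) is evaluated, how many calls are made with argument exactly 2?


Let N(m) = number of times fib(m) is called while evaluating fib(11).
N(11) = 1 (the initial call).
N(10) = 1 (only fib(11) calls it).
For 1 <= m <= 9: fib(m) is called by fib(m+1) and fib(m+2), so
  N(m) = N(m+1) + N(m+2).
fib(0) is called only by fib(2), so N(0) = N(2).
Walk down from m=11:
  N(11)=1, N(10)=1, N(9)=2, N(8)=3, N(7)=5, N(6)=8, N(5)=13, N(4)=21, N(3)=34, N(2)=55
N(2) = 55


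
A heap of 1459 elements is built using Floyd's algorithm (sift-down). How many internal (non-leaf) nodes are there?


Leaf nodes occupy roughly half the array.
Sift-down is called for each internal node, starting from the last one.
Internal nodes = floor(n/2) = floor(1459/2) = 729


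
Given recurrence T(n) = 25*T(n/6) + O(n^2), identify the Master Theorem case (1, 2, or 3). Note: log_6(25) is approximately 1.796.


Master Theorem parameters: a=25, b=6, c=2
log_b(a) = 1.796
Compare b^c with a: 6^2 = 36 > 25, so c > log_b(a).
Comparing c=2 vs log_b(a)=1.796:
2 > 1.796 => Case 3
Result: T(n) = O(n^2)
Master Theorem case = 3


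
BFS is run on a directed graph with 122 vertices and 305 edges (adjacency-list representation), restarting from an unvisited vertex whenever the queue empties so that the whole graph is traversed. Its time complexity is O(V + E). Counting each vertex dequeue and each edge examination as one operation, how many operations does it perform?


A full BFS traversal dequeues each vertex exactly once and examines each directed edge exactly once.
V = 122 (vertex processing cost)
E = 305 (edge examination cost)
Total operations proportional to V + E = 122 + 305 = 427


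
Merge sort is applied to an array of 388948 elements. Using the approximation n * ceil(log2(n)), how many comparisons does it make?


Merge sort divides the array into halves recursively.
Number of levels = ceil(log2(388948)) = 19
At each level, approximately n = 388948 comparisons are needed for merging.
Total comparisons ~ n * ceil(log2(n)) = 388948 * 19 = 7390012


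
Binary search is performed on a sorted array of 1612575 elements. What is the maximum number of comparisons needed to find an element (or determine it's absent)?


Binary search halves the search space each comparison:
  Step 1: search space = 1612575 -> 806287
  Step 2: search space = 806287 -> 403143
  Step 3: search space = 403143 -> 201571
  Step 4: search space = 201571 -> 100785
  Step 5: search space = 100785 -> 50392
  Step 6: search space = 50392 -> 25196
  Step 7: search space = 25196 -> 12598
  Step 8: search space = 12598 -> 6299
  Step 9: search space = 6299 -> 3149
  Step 10: search space = 3149 -> 1574
  Step 11: search space = 1574 -> 787
  Step 12: search space = 787 -> 393
  Step 13: search space = 393 -> 196
  Step 14: search space = 196 -> 98
  Step 15: search space = 98 -> 49
  Step 16: search space = 49 -> 24
  Step 17: search space = 24 -> 12
  Step 18: search space = 12 -> 6
  Step 19: search space = 6 -> 3
  Step 20: search space = 3 -> 1
  Step 21: search space = 1 (final check)
Maximum comparisons = floor(log2(1612575)) + 1 = 20 + 1 = 21


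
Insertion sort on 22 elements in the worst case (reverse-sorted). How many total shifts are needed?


In the worst case (reverse-sorted), each element shifts past all previous:
  Element 1: 1 shifts
  Element 2: 2 shifts
  Element 3: 3 shifts
  Element 4: 4 shifts
  Element 5: 5 shifts
  ...
  Element 21: 21 shifts
Total = 1 + 2 + ... + 21
= 22*(22-1)/2 = 231


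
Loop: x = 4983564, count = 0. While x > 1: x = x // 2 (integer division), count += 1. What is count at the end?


The variable x halves each step:
x = 4983564 -> 2491782 -> 1245891 -> 622945 -> 311472 -> 155736 -> 77868 -> 38934 -> 19467 -> 9733 -> 4866 -> 2433 -> 1216 -> 608 -> 304 -> 152 -> 76 -> 38 -> 19 -> 9 -> 4 -> 2 -> 1
Number of halvings = floor(log2(4983564)) = 22


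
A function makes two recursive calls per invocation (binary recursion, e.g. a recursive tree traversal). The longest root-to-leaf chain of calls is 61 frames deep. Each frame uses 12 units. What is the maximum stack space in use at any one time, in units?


Binary recursion: the two calls run one after the other, so only one root-to-leaf chain of frames is on the stack at a time.
Maximum depth (longest chain) = 61 frames
Each frame = 12 units
Max stack space = 61 * 12 = 732


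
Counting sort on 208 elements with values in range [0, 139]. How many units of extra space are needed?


Output array size: 208 (to store sorted result)
Count array size: 140 (one slot per possible value, range 0 to 139)
Total extra space = 208 + 140 = 348


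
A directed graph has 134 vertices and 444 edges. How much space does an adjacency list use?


Adjacency list: one list head per vertex + one entry per edge
Vertex heads: 134
Edge entries: 444
Total = 134 + 444 = 578


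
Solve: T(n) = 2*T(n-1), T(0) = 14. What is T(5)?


Unrolling:
T(5) = 2*T(4) = 2^2*T(3) = ... = 2^5*T(0)
= 2^5 * 14
= 32 * 14 = 448


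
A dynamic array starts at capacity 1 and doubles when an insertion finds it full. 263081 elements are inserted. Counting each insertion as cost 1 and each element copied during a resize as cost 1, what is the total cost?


n = 263081
Insertion costs: 263081
Resizes copy 1, 2, 4, ... up to the largest power of 2 that is <= n-1 = 263080, i.e. 262144.
Copy costs = 1 + 2 + 4 + 8 + 16 + 32 + 64 + 128 + 256 + 512 + 1024 + 2048 + 4096 + 8192 + 16384 + 32768 + 65536 + 131072 + 262144 = 524287
Total = 263081 + 524287 = 787368


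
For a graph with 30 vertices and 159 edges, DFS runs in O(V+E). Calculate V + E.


A full DFS traversal visits each vertex once and examines each edge once.
V = 30
E = 159
Sum = 30 + 159 = 189


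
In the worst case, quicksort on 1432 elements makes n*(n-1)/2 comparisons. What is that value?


Sum of comparisons per partition:
1431 + 1430 + ... + 1 + 0
= 1432 * (1432 - 1) / 2
= 1432 * 1431 / 2
= 1024596


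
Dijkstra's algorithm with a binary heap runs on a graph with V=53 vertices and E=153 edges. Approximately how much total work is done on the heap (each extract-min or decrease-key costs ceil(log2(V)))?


Dijkstra with a binary heap: each vertex is extracted once, each edge may relax once.
Each heap operation costs O(log V).
V + E = 53 + 153 = 206
ceil(log2(53)) = 6 (since 2^5 = 32 < 53 <= 64 = 2^6)
Total heap work = (V+E) * ceil(log2(V)) = 206 * 6 = 1236


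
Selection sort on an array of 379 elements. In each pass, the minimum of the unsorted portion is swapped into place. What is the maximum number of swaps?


Selection sort performs one swap per pass:
  Pass 1: find min in positions 0 to 378, swap with position 0
  Pass 2: find min in positions 1 to 378, swap with position 1
  Pass 3: find min in positions 2 to 378, swap with position 2
  Pass 4: find min in positions 3 to 378, swap with position 3
  Pass 5: find min in positions 4 to 378, swap with position 4
  ... (373 more passes)
Total passes (and swaps) = n - 1 = 379 - 1 = 378


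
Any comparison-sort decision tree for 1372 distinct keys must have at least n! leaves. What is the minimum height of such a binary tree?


A binary decision tree of height h has at most 2^h leaves and needs at least n! of them, so h >= ceil(log2(n!)).
1372! is far too large to multiply out, so use Stirling's series:
  ln(n!) ~ n ln n - n + (1/2) ln(2 pi n) + 1/(12n)  (error below 1/(360 n^3), negligible here)
  ln(1372) = 7.2240248
  n ln n = 1372 * 7.2240248 = 9911.3620
  (1/2) ln(2 pi * 1372) = (1/2) ln(8620.5302) = 4.5310
  1/(12*1372) = 0.0001
  ln(1372!) ~ 9911.3620 - 1372 + 4.5310 + 0.0001 = 8543.8931
Convert to base 2: log2(1372!) = 8543.8931 / ln 2 = 8543.8931 / 0.69314718 = 12326.2322
ceil(12326.2322) = 12327


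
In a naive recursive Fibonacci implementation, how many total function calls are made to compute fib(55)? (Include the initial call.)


Let C(m) = total calls to evaluate fib(m). Then C(0)=C(1)=1, and
C(m) = 1 + C(m-1) + C(m-2) for m >= 2.
Build the table (each entry = 1 + previous two):
  C(0) = 1
  C(1) = 1
  C(2) = 1 + 1 + 1 = 3
  C(3) = 1 + 3 + 1 = 5
  C(4) = 1 + 5 + 3 = 9
  C(5) = 1 + 9 + 5 = 15
  C(6) = 1 + 15 + 9 = 25
  C(7) = 1 + 25 + 15 = 41
  C(8) = 1 + 41 + 25 = 67
  C(9) = 1 + 67 + 41 = 109
  C(10) = 1 + 109 + 67 = 177
  C(11) = 1 + 177 + 109 = 287
  C(12) = 1 + 287 + 177 = 465
  C(13) = 1 + 465 + 287 = 753
  C(14) = 1 + 753 + 465 = 1219
  C(15) = 1 + 1219 + 753 = 1973
  C(16) = 1 + 1973 + 1219 = 3193
  C(17) = 1 + 3193 + 1973 = 5167
  C(18) = 1 + 5167 + 3193 = 8361
  C(19) = 1 + 8361 + 5167 = 13529
  C(20) = 1 + 13529 + 8361 = 21891
  C(21) = 1 + 21891 + 13529 = 35421
  C(22) = 1 + 35421 + 21891 = 57313
  C(23) = 1 + 57313 + 35421 = 92735
  C(24) = 1 + 92735 + 57313 = 150049
  C(25) = 1 + 150049 + 92735 = 242785
  C(26) = 1 + 242785 + 150049 = 392835
  C(27) = 1 + 392835 + 242785 = 635621
  C(28) = 1 + 635621 + 392835 = 1028457
  C(29) = 1 + 1028457 + 635621 = 1664079
  C(30) = 1 + 1664079 + 1028457 = 2692537
  C(31) = 1 + 2692537 + 1664079 = 4356617
  C(32) = 1 + 4356617 + 2692537 = 7049155
  C(33) = 1 + 7049155 + 4356617 = 11405773
  C(34) = 1 + 11405773 + 7049155 = 18454929
  C(35) = 1 + 18454929 + 11405773 = 29860703
  C(36) = 1 + 29860703 + 18454929 = 48315633
  C(37) = 1 + 48315633 + 29860703 = 78176337
  C(38) = 1 + 78176337 + 48315633 = 126491971
  C(39) = 1 + 126491971 + 78176337 = 204668309
  C(40) = 1 + 204668309 + 126491971 = 331160281
  C(41) = 1 + 331160281 + 204668309 = 535828591
  C(42) = 1 + 535828591 + 331160281 = 866988873
  C(43) = 1 + 866988873 + 535828591 = 1402817465
  C(44) = 1 + 1402817465 + 866988873 = 2269806339
  C(45) = 1 + 2269806339 + 1402817465 = 3672623805
  C(46) = 1 + 3672623805 + 2269806339 = 5942430145
  C(47) = 1 + 5942430145 + 3672623805 = 9615053951
  C(48) = 1 + 9615053951 + 5942430145 = 15557484097
  C(49) = 1 + 15557484097 + 9615053951 = 25172538049
  C(50) = 1 + 25172538049 + 15557484097 = 40730022147
  C(51) = 1 + 40730022147 + 25172538049 = 65902560197
  C(52) = 1 + 65902560197 + 40730022147 = 106632582345
  C(53) = 1 + 106632582345 + 65902560197 = 172535142543
  C(54) = 1 + 172535142543 + 106632582345 = 279167724889
  C(55) = 1 + 279167724889 + 172535142543 = 451702867433
Total calls for fib(55) = 451702867433


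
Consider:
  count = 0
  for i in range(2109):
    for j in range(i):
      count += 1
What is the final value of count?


For each i, the inner loop runs i times:
  i=0: inner runs 0 times
  i=1: inner runs 1 time
  i=2: inner runs 2 times
  i=3: inner runs 3 times
  i=4: inner runs 4 times
  i=5: inner runs 5 times
  i=6: inner runs 6 times
  i=7: inner runs 7 times
  ...
Total = 0 + 1 + 2 + ... + 2108 = 2109*(2109-1)/2 = 2222886


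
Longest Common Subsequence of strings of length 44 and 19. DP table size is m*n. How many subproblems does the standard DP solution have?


DP table indexed by positions in both strings.
First string: 44 positions
Second string: 19 positions
Total = 44 * 19 = 836


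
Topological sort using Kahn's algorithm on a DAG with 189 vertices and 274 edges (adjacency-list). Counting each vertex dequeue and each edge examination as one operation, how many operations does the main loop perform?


Kahn's algorithm:
  1. Compute in-degrees: O(V + E)
  2. Process queue: each vertex dequeued once (O(V))
     each edge examined once (O(E))
Total = V + E = 189 + 274 = 463


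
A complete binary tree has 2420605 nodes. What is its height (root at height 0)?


In a complete binary tree, level k holds nodes 2^k .. 2^(k+1)-1 (1-indexed).
Height = floor(log2(n)) = floor(log2(2420605)) = 21
Check: 2^21 = 2097152 <= 2420605 < 4194304 = 2^22


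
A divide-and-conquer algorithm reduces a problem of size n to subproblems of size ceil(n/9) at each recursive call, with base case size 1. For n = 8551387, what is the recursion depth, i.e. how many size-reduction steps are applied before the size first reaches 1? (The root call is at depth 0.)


Each step divides the size by 9 (rounding up); after k steps the size is ceil(n/9^k), which equals 1 exactly when 9^k >= n.
So the depth is the smallest k with 9^k >= 8551387, i.e. ceil(log_9(8551387)).
9^7 = 4782969 < 8551387 <= 43046721 = 9^8
Recursion depth = 8


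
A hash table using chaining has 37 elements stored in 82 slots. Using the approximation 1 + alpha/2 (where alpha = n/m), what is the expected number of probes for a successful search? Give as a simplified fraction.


Load factor alpha = n/m = 37/82
Expected probes = 1 + alpha/2 = 1 + 37/(2*82)
= 1 + 37/164
= 164/164 + 37/164
= 201/164


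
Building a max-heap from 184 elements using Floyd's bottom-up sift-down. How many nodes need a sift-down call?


In a heap of 184 elements (0-indexed array):
  Last element index: 183
  Parent of last element: floor((183 - 1) / 2) = 91
  Internal nodes: indices 0 to 91
  Count = floor(184/2) = 92


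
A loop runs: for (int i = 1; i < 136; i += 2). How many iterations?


Loop starts at i = 1, increments by 2, stops when i >= 136.
Number of iterations = ceil((136 - 1) / 2)
= ceil(135 / 2)
= 68


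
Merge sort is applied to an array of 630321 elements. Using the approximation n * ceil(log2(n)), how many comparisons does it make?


Merge sort divides the array into halves recursively.
Number of levels = ceil(log2(630321)) = 20
At each level, approximately n = 630321 comparisons are needed for merging.
Total comparisons ~ n * ceil(log2(n)) = 630321 * 20 = 12606420


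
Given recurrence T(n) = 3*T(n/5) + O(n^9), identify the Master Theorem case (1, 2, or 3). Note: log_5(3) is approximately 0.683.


Master Theorem parameters: a=3, b=5, c=9
log_b(a) = 0.683
Compare b^c with a: 5^9 = 1953125 > 3, so c > log_b(a).
Comparing c=9 vs log_b(a)=0.683:
9 > 0.683 => Case 3
Result: T(n) = O(n^9)
Master Theorem case = 3


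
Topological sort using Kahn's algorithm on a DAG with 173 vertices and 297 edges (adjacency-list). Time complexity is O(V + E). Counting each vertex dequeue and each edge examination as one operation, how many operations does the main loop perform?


Kahn's algorithm:
  1. Compute in-degrees: O(V + E)
  2. Process queue: each vertex dequeued once (O(V))
     each edge examined once (O(E))
Total = V + E = 173 + 297 = 470


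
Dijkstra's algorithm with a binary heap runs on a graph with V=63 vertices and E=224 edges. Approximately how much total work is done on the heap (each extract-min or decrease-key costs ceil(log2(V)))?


Dijkstra with a binary heap: each vertex is extracted once, each edge may relax once.
Each heap operation costs O(log V).
V + E = 63 + 224 = 287
ceil(log2(63)) = 6 (since 2^5 = 32 < 63 <= 64 = 2^6)
Total heap work = (V+E) * ceil(log2(V)) = 287 * 6 = 1722


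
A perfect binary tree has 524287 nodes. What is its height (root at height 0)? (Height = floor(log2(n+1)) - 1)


For a perfect binary tree of height h: n = 2^(h+1) - 1, so h = log2(n+1) - 1.
  n + 1 = 524288 = 2^19
  log2(524288) = 19
  height = 19 - 1 = 18


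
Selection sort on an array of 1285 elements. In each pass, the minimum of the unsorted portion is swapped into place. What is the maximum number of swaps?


Selection sort performs one swap per pass:
  Pass 1: find min in positions 0 to 1284, swap with position 0
  Pass 2: find min in positions 1 to 1284, swap with position 1
  Pass 3: find min in positions 2 to 1284, swap with position 2
  Pass 4: find min in positions 3 to 1284, swap with position 3
  Pass 5: find min in positions 4 to 1284, swap with position 4
  ... (1279 more passes)
Total passes (and swaps) = n - 1 = 1285 - 1 = 1284


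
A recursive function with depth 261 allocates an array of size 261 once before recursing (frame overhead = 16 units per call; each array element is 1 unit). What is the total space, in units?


Array allocation: 261 units (allocated once)
Stack frames: 261 deep * 16 per frame = 4176 units
Total = 261 + 4176 = 4437


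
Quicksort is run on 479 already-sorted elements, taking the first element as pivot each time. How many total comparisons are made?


Sum of comparisons per partition:
478 + 477 + ... + 1 + 0
= 479 * (479 - 1) / 2
= 479 * 478 / 2
= 114481


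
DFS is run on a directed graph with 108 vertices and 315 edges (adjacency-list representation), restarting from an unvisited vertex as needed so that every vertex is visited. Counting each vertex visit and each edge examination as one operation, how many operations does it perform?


A full DFS traversal processes each vertex exactly once (push/pop on stack).
Each directed edge is examined once.
V = 108, E = 315
V + E = 423


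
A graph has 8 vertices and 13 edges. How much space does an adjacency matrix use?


Adjacency matrix: V x V grid of entries
Space = V^2 = 8^2 = 8 * 8 = 64


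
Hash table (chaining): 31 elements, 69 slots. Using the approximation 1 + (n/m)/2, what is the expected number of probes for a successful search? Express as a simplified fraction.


Computing expected probes:
alpha = 31/69
= 1 + alpha/2
= 1 + 31/(2*69)
= (2*69 + 31) / (2*69)
= 169/138


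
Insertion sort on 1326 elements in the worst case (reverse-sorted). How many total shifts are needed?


In the worst case (reverse-sorted), each element shifts past all previous:
  Element 1: 1 shifts
  Element 2: 2 shifts
  Element 3: 3 shifts
  Element 4: 4 shifts
  Element 5: 5 shifts
  ...
  Element 1325: 1325 shifts
Total = 1 + 2 + ... + 1325
= 1326*(1326-1)/2 = 878475


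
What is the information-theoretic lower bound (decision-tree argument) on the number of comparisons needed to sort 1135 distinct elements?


A binary decision tree of height h has at most 2^h leaves and needs at least n! of them, so h >= ceil(log2(n!)).
1135! is far too large to multiply out, so use Stirling's series:
  ln(n!) ~ n ln n - n + (1/2) ln(2 pi n) + 1/(12n)  (error below 1/(360 n^3), negligible here)
  ln(1135) = 7.0343879
  n ln n = 1135 * 7.0343879 = 7984.0303
  (1/2) ln(2 pi * 1135) = (1/2) ln(7131.4153) = 4.4361
  1/(12*1135) = 0.0001
  ln(1135!) ~ 7984.0303 - 1135 + 4.4361 + 0.0001 = 6853.4665
Convert to base 2: log2(1135!) = 6853.4665 / ln 2 = 6853.4665 / 0.69314718 = 9887.4621
ceil(9887.4621) = 9888


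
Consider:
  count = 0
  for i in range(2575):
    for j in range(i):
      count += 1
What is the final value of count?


For each i, the inner loop runs i times:
  i=0: inner runs 0 times
  i=1: inner runs 1 time
  i=2: inner runs 2 times
  i=3: inner runs 3 times
  i=4: inner runs 4 times
  i=5: inner runs 5 times
  i=6: inner runs 6 times
  i=7: inner runs 7 times
  ...
Total = 0 + 1 + 2 + ... + 2574 = 2575*(2575-1)/2 = 3314025


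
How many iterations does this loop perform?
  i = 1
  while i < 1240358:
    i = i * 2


The loop variable doubles each iteration:
i = 1 -> 2 -> 4 -> 8 -> 16 -> 32 -> 64 -> 128 -> 256 -> 512 -> 1024 -> 2048 -> 4096 -> 8192 -> 16384 -> 32768 -> 65536 -> 131072 -> 262144 -> 524288 -> 1048576 -> 2097152 (stop, 2097152 >= 1240358)
Number of doublings = ceil(log2(1240358)) = 21


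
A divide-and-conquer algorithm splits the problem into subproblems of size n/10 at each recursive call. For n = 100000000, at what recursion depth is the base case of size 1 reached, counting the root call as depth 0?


At each depth, the problem size is divided by 10:
  Depth 0: problem size = 100000000
  Depth 1: problem size = 10000000
  Depth 2: problem size = 1000000
  Depth 3: problem size = 100000
  Depth 4: problem size = 10000
  Depth 5: problem size = 1000
  Depth 6: problem size = 100
  Depth 7: problem size = 10
  Depth 8: problem size = 1 (base case)
The base case is reached at depth log_10(100000000) = 8 (the tree has 9 levels counting depth 0, but the depth asked for is 8).
Recursion depth = 8


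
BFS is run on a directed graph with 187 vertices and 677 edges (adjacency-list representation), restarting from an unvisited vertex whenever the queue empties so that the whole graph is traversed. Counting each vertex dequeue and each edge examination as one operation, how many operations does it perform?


A full BFS traversal dequeues each vertex exactly once and examines each directed edge exactly once.
V = 187 (vertex processing cost)
E = 677 (edge examination cost)
Total operations proportional to V + E = 187 + 677 = 864


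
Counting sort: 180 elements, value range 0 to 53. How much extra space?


n = 180 (output array)
k = 54 (count array for 54 distinct values)
Extra space = 180 + 54 = 234


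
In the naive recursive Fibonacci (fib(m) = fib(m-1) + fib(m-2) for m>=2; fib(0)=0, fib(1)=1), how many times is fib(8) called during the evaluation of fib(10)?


Let N(m) = number of times fib(m) is called while evaluating fib(10).
N(10) = 1 (the initial call).
N(9) = 1 (only fib(10) calls it).
For 1 <= m <= 8: fib(m) is called by fib(m+1) and fib(m+2), so
  N(m) = N(m+1) + N(m+2).
fib(0) is called only by fib(2), so N(0) = N(2).
Walk down from m=10:
  N(10)=1, N(9)=1, N(8)=2
N(8) = 2


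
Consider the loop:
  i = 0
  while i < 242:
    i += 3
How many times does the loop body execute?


Starting at i = 0, each iteration adds 3.
Iterations until i >= 242:
  Iteration 1: i = 0 -> i = 3
  Iteration 2: i = 3 -> i = 6
  Iteration 3: i = 6 -> i = 9
  Iteration 4: i = 9 -> i = 12
  Iteration 5: i = 12 -> i = 15
  Iteration 6: i = 15 -> i = 18
  Iteration 7: i = 18 -> i = 21
  Iteration 8: i = 21 -> i = 24
  ... continuing ...
Total iterations = ceil(242/3) = 81


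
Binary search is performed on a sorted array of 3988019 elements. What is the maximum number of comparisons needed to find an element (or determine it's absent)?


Binary search halves the search space each comparison:
  Step 1: search space = 3988019 -> 1994009
  Step 2: search space = 1994009 -> 997004
  Step 3: search space = 997004 -> 498502
  Step 4: search space = 498502 -> 249251
  Step 5: search space = 249251 -> 124625
  Step 6: search space = 124625 -> 62312
  Step 7: search space = 62312 -> 31156
  Step 8: search space = 31156 -> 15578
  Step 9: search space = 15578 -> 7789
  Step 10: search space = 7789 -> 3894
  Step 11: search space = 3894 -> 1947
  Step 12: search space = 1947 -> 973
  Step 13: search space = 973 -> 486
  Step 14: search space = 486 -> 243
  Step 15: search space = 243 -> 121
  Step 16: search space = 121 -> 60
  Step 17: search space = 60 -> 30
  Step 18: search space = 30 -> 15
  Step 19: search space = 15 -> 7
  Step 20: search space = 7 -> 3
  Step 21: search space = 3 -> 1
  Step 22: search space = 1 (final check)
Maximum comparisons = floor(log2(3988019)) + 1 = 21 + 1 = 22
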